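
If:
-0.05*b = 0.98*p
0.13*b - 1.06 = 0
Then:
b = 8.15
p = -0.42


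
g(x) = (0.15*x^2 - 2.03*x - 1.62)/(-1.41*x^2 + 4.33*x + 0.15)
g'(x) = (0.3*x - 2.03)/(-1.41*x^2 + 4.33*x + 0.15) + (2.82*x - 4.33)*(0.15*x^2 - 2.03*x - 1.62)/(-1.41*x^2 + 4.33*x + 0.15)^2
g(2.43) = -2.42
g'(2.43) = -3.15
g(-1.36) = -0.17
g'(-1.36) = 0.13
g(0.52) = -1.30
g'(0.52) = 0.92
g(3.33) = 6.30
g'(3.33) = -28.92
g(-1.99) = -0.21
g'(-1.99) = 0.04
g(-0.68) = 0.05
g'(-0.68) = 0.74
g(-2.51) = -0.23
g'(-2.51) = 0.01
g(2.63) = -3.32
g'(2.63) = -6.43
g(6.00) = 0.34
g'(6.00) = -0.16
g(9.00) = 0.10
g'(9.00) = -0.04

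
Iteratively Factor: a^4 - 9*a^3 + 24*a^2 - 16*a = (a)*(a^3 - 9*a^2 + 24*a - 16) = a*(a - 4)*(a^2 - 5*a + 4) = a*(a - 4)^2*(a - 1)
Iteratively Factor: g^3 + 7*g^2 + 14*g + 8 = (g + 4)*(g^2 + 3*g + 2) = (g + 2)*(g + 4)*(g + 1)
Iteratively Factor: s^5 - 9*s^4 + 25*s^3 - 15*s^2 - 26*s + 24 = (s - 4)*(s^4 - 5*s^3 + 5*s^2 + 5*s - 6) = (s - 4)*(s - 1)*(s^3 - 4*s^2 + s + 6) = (s - 4)*(s - 1)*(s + 1)*(s^2 - 5*s + 6) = (s - 4)*(s - 2)*(s - 1)*(s + 1)*(s - 3)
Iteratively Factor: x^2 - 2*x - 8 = (x - 4)*(x + 2)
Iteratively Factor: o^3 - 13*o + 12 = (o + 4)*(o^2 - 4*o + 3) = (o - 3)*(o + 4)*(o - 1)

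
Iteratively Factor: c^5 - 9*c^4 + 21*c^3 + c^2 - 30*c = (c - 2)*(c^4 - 7*c^3 + 7*c^2 + 15*c) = (c - 2)*(c + 1)*(c^3 - 8*c^2 + 15*c) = c*(c - 2)*(c + 1)*(c^2 - 8*c + 15) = c*(c - 5)*(c - 2)*(c + 1)*(c - 3)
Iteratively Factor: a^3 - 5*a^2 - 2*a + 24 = (a - 3)*(a^2 - 2*a - 8) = (a - 3)*(a + 2)*(a - 4)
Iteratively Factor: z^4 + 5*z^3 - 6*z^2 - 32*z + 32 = (z + 4)*(z^3 + z^2 - 10*z + 8) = (z - 2)*(z + 4)*(z^2 + 3*z - 4) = (z - 2)*(z - 1)*(z + 4)*(z + 4)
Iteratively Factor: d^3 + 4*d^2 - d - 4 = (d + 1)*(d^2 + 3*d - 4) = (d - 1)*(d + 1)*(d + 4)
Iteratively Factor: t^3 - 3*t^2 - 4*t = (t + 1)*(t^2 - 4*t) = (t - 4)*(t + 1)*(t)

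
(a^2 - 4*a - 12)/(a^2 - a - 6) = (a - 6)/(a - 3)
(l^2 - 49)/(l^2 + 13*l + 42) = (l - 7)/(l + 6)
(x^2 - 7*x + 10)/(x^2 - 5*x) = (x - 2)/x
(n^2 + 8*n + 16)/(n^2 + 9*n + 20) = (n + 4)/(n + 5)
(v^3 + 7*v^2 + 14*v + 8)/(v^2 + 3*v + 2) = v + 4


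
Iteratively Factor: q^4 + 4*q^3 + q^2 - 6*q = (q - 1)*(q^3 + 5*q^2 + 6*q) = (q - 1)*(q + 3)*(q^2 + 2*q) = (q - 1)*(q + 2)*(q + 3)*(q)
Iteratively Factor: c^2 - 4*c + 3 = (c - 1)*(c - 3)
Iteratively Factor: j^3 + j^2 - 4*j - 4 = (j + 1)*(j^2 - 4) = (j + 1)*(j + 2)*(j - 2)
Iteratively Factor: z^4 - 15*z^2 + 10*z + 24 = (z - 2)*(z^3 + 2*z^2 - 11*z - 12) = (z - 2)*(z + 4)*(z^2 - 2*z - 3) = (z - 3)*(z - 2)*(z + 4)*(z + 1)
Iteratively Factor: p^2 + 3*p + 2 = (p + 2)*(p + 1)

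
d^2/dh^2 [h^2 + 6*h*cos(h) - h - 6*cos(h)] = -6*h*cos(h) - 12*sin(h) + 6*cos(h) + 2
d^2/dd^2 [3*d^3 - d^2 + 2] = 18*d - 2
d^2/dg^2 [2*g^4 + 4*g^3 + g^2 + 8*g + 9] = 24*g^2 + 24*g + 2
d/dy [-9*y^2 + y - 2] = 1 - 18*y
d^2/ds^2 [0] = 0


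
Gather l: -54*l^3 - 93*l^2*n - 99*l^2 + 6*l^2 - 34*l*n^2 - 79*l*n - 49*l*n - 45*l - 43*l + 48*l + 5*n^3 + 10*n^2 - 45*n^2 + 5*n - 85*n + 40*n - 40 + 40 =-54*l^3 + l^2*(-93*n - 93) + l*(-34*n^2 - 128*n - 40) + 5*n^3 - 35*n^2 - 40*n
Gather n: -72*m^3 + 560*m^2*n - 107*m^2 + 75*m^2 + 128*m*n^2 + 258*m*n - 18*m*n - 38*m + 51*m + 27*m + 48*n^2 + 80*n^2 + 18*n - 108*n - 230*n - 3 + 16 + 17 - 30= -72*m^3 - 32*m^2 + 40*m + n^2*(128*m + 128) + n*(560*m^2 + 240*m - 320)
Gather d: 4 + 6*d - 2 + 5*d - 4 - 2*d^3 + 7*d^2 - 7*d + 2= -2*d^3 + 7*d^2 + 4*d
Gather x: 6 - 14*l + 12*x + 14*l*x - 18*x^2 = -14*l - 18*x^2 + x*(14*l + 12) + 6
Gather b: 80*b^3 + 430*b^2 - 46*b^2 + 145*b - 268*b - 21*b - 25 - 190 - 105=80*b^3 + 384*b^2 - 144*b - 320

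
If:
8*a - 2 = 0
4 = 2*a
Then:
No Solution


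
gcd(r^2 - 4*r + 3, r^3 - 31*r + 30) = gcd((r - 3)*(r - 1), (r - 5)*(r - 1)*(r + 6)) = r - 1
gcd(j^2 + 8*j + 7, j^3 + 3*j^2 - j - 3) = j + 1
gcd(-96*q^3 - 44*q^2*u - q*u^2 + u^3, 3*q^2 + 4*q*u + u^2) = 3*q + u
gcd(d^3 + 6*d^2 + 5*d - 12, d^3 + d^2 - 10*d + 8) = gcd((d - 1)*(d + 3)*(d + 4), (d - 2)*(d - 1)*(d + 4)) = d^2 + 3*d - 4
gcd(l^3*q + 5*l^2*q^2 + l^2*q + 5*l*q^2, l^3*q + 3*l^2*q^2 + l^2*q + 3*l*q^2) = l^2*q + l*q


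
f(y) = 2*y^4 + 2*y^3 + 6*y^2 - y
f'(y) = 8*y^3 + 6*y^2 + 12*y - 1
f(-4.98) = 1136.89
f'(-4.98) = -900.01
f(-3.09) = 183.70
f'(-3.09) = -216.82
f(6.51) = 4391.71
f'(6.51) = 2538.56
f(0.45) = 1.03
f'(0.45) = 6.34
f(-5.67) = 1901.10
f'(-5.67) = -1334.42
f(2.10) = 81.78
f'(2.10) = 124.75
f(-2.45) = 81.11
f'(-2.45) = -112.03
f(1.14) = 13.00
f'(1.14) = 32.33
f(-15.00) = 95865.00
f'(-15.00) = -25831.00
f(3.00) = 267.00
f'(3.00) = 305.00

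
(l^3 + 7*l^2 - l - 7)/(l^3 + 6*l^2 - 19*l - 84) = (l^2 - 1)/(l^2 - l - 12)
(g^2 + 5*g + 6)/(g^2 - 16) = (g^2 + 5*g + 6)/(g^2 - 16)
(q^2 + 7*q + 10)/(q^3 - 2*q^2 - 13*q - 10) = (q + 5)/(q^2 - 4*q - 5)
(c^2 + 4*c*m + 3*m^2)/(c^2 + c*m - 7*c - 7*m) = (c + 3*m)/(c - 7)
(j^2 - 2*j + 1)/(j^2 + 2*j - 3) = (j - 1)/(j + 3)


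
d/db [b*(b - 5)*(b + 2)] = 3*b^2 - 6*b - 10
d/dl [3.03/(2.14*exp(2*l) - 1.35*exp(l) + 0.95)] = (4.0905 - 12.9684*exp(l))*exp(l)/(2.14*exp(2*l) - 1.35*exp(l) + 0.95)^2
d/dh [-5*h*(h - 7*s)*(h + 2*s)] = -15*h^2 + 50*h*s + 70*s^2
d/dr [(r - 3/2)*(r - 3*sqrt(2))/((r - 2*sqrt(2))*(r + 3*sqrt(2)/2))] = (3*r^2 + 5*sqrt(2)*r^2 - 18*sqrt(2)*r - 24*r + 27 + 36*sqrt(2))/(2*r^4 - 2*sqrt(2)*r^3 - 23*r^2 + 12*sqrt(2)*r + 72)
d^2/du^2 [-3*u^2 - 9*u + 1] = -6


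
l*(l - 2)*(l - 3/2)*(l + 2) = l^4 - 3*l^3/2 - 4*l^2 + 6*l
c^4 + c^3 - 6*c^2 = c^2*(c - 2)*(c + 3)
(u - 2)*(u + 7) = u^2 + 5*u - 14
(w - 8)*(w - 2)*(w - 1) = w^3 - 11*w^2 + 26*w - 16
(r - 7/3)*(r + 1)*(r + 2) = r^3 + 2*r^2/3 - 5*r - 14/3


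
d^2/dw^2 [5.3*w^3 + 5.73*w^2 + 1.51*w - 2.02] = 31.8*w + 11.46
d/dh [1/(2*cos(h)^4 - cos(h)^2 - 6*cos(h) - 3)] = 2*(2*cos(h) + cos(3*h) - 3)*sin(h)/(-2*cos(h)^4 + cos(h)^2 + 6*cos(h) + 3)^2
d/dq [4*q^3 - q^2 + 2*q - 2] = 12*q^2 - 2*q + 2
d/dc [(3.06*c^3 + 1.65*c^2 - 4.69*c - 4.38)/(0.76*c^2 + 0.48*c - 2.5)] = (2.3256*c^4 + 2.9376*c^3 - 18.5936*c^2 - 1.5924*c + 13.8274)/(0.5776*c^4 + 0.7296*c^3 - 3.5696*c^2 - 2.4*c + 6.25)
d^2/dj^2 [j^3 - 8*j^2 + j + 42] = 6*j - 16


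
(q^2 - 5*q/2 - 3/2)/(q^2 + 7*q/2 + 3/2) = (q - 3)/(q + 3)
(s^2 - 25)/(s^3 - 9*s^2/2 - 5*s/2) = 2*(s + 5)/(s*(2*s + 1))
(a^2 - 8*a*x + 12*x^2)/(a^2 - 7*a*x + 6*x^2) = (-a + 2*x)/(-a + x)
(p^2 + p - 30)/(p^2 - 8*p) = (p^2 + p - 30)/(p*(p - 8))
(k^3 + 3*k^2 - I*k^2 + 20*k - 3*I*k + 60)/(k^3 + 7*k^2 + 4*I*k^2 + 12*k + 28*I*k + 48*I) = (k - 5*I)/(k + 4)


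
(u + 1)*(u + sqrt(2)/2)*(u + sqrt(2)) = u^3 + u^2 + 3*sqrt(2)*u^2/2 + u + 3*sqrt(2)*u/2 + 1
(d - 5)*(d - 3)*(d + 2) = d^3 - 6*d^2 - d + 30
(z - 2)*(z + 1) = z^2 - z - 2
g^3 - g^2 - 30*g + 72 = (g - 4)*(g - 3)*(g + 6)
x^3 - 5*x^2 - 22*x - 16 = (x - 8)*(x + 1)*(x + 2)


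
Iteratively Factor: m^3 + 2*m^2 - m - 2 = (m - 1)*(m^2 + 3*m + 2) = (m - 1)*(m + 2)*(m + 1)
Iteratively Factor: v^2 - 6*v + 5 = (v - 5)*(v - 1)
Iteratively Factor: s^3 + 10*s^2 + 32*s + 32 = (s + 2)*(s^2 + 8*s + 16) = (s + 2)*(s + 4)*(s + 4)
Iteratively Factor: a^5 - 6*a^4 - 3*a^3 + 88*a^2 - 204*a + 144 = (a - 3)*(a^4 - 3*a^3 - 12*a^2 + 52*a - 48) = (a - 3)^2*(a^3 - 12*a + 16) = (a - 3)^2*(a + 4)*(a^2 - 4*a + 4) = (a - 3)^2*(a - 2)*(a + 4)*(a - 2)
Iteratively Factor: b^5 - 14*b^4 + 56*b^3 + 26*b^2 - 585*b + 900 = (b - 3)*(b^4 - 11*b^3 + 23*b^2 + 95*b - 300) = (b - 3)*(b + 3)*(b^3 - 14*b^2 + 65*b - 100) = (b - 5)*(b - 3)*(b + 3)*(b^2 - 9*b + 20) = (b - 5)^2*(b - 3)*(b + 3)*(b - 4)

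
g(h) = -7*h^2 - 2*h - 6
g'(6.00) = -86.00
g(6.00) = -270.00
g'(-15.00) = 208.00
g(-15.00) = -1551.00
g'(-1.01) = 12.14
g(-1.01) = -11.12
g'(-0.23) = 1.22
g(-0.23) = -5.91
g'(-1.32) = 16.48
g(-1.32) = -15.56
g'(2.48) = -36.72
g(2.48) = -54.01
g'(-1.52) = 19.28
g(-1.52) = -19.13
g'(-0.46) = 4.44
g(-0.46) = -6.56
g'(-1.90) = 24.60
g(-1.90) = -27.47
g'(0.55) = -9.70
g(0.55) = -9.22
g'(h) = -14*h - 2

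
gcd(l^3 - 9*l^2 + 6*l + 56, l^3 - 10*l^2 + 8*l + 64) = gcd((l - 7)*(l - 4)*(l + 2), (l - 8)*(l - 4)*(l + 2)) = l^2 - 2*l - 8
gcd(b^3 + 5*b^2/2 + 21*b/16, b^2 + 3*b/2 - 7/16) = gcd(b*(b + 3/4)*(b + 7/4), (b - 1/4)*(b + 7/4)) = b + 7/4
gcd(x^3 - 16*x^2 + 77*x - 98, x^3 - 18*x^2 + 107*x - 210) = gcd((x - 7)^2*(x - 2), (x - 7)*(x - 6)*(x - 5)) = x - 7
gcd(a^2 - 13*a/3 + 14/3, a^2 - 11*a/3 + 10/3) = a - 2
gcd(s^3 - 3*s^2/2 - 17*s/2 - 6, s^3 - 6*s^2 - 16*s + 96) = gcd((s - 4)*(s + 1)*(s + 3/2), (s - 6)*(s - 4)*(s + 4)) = s - 4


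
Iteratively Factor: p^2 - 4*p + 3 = (p - 1)*(p - 3)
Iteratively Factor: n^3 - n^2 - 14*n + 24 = (n - 3)*(n^2 + 2*n - 8) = (n - 3)*(n + 4)*(n - 2)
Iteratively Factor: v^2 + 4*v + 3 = (v + 3)*(v + 1)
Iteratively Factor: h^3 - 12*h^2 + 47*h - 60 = (h - 4)*(h^2 - 8*h + 15) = (h - 5)*(h - 4)*(h - 3)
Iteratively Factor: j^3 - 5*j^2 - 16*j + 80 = (j + 4)*(j^2 - 9*j + 20) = (j - 5)*(j + 4)*(j - 4)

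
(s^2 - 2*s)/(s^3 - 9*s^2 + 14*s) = 1/(s - 7)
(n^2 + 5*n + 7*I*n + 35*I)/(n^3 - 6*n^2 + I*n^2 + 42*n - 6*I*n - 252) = (n + 5)/(n^2 - 6*n*(1 + I) + 36*I)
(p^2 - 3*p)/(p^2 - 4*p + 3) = p/(p - 1)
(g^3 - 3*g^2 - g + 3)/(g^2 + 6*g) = (g^3 - 3*g^2 - g + 3)/(g*(g + 6))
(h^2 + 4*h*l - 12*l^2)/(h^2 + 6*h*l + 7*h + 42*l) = (h - 2*l)/(h + 7)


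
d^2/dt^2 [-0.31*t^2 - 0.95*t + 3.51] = -0.620000000000000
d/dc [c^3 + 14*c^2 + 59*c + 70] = 3*c^2 + 28*c + 59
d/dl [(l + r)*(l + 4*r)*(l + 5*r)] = 3*l^2 + 20*l*r + 29*r^2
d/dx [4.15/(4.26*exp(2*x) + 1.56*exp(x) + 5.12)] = (-35.358*exp(x) - 6.474)*exp(x)/(4.26*exp(2*x) + 1.56*exp(x) + 5.12)^2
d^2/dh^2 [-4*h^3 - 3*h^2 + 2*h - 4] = -24*h - 6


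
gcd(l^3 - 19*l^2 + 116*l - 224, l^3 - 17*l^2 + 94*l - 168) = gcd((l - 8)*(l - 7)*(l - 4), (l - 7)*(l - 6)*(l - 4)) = l^2 - 11*l + 28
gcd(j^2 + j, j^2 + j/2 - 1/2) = j + 1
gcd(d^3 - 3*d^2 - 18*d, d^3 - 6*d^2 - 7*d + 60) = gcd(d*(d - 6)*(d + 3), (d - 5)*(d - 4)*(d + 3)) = d + 3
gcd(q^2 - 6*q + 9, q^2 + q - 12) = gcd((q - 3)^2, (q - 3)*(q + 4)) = q - 3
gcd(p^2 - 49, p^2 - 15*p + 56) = p - 7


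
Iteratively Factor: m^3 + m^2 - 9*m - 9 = (m + 1)*(m^2 - 9) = (m + 1)*(m + 3)*(m - 3)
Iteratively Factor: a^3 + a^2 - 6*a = (a)*(a^2 + a - 6) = a*(a - 2)*(a + 3)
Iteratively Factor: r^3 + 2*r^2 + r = (r)*(r^2 + 2*r + 1) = r*(r + 1)*(r + 1)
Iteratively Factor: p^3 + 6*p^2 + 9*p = (p + 3)*(p^2 + 3*p) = p*(p + 3)*(p + 3)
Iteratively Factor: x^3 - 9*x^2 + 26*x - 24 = (x - 3)*(x^2 - 6*x + 8) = (x - 3)*(x - 2)*(x - 4)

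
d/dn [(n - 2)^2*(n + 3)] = (n - 2)*(3*n + 4)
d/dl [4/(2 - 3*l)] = 12/(3*l - 2)^2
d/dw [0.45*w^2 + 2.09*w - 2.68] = 0.9*w + 2.09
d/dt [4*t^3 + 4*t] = 12*t^2 + 4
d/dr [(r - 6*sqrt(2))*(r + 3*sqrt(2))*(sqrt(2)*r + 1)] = 3*sqrt(2)*r^2 - 10*r - 39*sqrt(2)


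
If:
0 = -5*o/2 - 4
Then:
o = -8/5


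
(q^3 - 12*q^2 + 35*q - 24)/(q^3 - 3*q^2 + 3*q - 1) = (q^2 - 11*q + 24)/(q^2 - 2*q + 1)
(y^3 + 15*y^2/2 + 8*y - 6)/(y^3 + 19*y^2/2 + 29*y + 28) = (2*y^2 + 11*y - 6)/(2*y^2 + 15*y + 28)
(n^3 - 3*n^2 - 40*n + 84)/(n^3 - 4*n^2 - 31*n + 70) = (n + 6)/(n + 5)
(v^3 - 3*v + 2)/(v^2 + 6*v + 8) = (v^2 - 2*v + 1)/(v + 4)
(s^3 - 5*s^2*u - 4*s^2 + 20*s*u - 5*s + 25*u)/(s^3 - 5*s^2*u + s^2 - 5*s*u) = (s - 5)/s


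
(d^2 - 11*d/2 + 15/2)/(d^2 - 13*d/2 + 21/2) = (2*d - 5)/(2*d - 7)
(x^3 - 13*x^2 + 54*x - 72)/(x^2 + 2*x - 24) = (x^2 - 9*x + 18)/(x + 6)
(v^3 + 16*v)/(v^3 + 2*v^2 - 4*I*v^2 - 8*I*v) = (v + 4*I)/(v + 2)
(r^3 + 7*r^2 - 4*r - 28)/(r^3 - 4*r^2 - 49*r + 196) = (r^2 - 4)/(r^2 - 11*r + 28)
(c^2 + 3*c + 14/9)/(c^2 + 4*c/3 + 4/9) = (3*c + 7)/(3*c + 2)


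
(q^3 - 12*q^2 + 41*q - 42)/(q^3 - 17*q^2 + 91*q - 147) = (q - 2)/(q - 7)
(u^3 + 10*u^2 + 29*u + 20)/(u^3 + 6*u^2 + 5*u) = (u + 4)/u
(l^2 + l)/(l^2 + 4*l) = (l + 1)/(l + 4)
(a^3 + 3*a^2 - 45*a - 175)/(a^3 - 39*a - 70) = (a + 5)/(a + 2)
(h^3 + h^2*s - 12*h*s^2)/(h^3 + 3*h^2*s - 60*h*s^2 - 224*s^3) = h*(-h + 3*s)/(-h^2 + h*s + 56*s^2)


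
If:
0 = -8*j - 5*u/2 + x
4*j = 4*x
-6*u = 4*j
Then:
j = 0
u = 0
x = 0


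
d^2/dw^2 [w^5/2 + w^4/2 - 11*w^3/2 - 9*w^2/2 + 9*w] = 10*w^3 + 6*w^2 - 33*w - 9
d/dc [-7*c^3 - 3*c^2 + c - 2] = -21*c^2 - 6*c + 1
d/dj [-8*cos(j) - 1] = 8*sin(j)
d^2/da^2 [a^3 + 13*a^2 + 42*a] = 6*a + 26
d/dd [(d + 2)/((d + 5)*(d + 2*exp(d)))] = (-(d + 2)*(d + 5)*(2*exp(d) + 1) - (d + 2)*(d + 2*exp(d)) + (d + 5)*(d + 2*exp(d)))/((d + 5)^2*(d + 2*exp(d))^2)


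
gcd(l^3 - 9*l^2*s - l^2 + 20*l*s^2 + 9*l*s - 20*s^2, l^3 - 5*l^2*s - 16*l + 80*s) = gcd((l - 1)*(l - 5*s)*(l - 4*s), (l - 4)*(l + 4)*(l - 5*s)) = -l + 5*s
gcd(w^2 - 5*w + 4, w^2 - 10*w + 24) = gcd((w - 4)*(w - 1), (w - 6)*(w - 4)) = w - 4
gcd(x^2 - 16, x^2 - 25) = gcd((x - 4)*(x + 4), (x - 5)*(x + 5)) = 1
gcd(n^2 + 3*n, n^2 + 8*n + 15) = n + 3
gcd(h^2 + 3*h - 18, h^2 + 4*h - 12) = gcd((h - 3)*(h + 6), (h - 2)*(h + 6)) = h + 6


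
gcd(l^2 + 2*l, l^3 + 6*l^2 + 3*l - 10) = l + 2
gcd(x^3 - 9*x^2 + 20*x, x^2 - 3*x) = x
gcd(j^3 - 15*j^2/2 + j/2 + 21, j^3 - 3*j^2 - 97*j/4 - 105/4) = j^2 - 11*j/2 - 21/2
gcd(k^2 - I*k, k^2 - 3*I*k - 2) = k - I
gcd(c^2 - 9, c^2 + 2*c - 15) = c - 3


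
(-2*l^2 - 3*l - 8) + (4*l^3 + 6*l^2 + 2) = 4*l^3 + 4*l^2 - 3*l - 6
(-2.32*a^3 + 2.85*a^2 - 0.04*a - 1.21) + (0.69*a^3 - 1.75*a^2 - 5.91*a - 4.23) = -1.63*a^3 + 1.1*a^2 - 5.95*a - 5.44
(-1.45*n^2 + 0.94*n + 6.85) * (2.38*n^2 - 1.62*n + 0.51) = -3.451*n^4 + 4.5862*n^3 + 14.0407*n^2 - 10.6176*n + 3.4935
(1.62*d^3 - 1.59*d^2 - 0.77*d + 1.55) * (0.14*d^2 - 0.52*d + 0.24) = 0.2268*d^5 - 1.065*d^4 + 1.1078*d^3 + 0.2358*d^2 - 0.9908*d + 0.372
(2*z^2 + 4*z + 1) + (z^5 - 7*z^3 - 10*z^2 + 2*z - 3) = z^5 - 7*z^3 - 8*z^2 + 6*z - 2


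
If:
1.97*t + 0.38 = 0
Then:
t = -0.19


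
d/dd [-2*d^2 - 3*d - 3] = -4*d - 3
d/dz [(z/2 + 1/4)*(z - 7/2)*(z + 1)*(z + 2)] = 2*z^3 - 35*z/4 - 45/8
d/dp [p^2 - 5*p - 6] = 2*p - 5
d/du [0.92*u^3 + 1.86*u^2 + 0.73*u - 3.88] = 2.76*u^2 + 3.72*u + 0.73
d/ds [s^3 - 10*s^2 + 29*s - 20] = 3*s^2 - 20*s + 29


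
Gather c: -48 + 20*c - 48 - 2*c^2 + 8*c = -2*c^2 + 28*c - 96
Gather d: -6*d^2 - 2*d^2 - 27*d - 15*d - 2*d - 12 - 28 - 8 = -8*d^2 - 44*d - 48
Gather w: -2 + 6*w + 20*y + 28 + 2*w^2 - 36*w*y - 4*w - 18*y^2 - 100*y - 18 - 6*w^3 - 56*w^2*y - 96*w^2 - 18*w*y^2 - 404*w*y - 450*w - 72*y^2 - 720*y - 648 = -6*w^3 + w^2*(-56*y - 94) + w*(-18*y^2 - 440*y - 448) - 90*y^2 - 800*y - 640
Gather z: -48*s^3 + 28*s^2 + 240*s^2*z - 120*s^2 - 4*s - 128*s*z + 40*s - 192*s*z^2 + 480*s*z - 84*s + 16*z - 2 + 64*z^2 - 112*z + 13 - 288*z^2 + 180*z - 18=-48*s^3 - 92*s^2 - 48*s + z^2*(-192*s - 224) + z*(240*s^2 + 352*s + 84) - 7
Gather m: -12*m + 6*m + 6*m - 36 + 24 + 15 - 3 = 0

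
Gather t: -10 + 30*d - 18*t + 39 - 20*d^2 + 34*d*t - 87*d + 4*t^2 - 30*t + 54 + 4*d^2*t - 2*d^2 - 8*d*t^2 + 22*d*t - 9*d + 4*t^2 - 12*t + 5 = -22*d^2 - 66*d + t^2*(8 - 8*d) + t*(4*d^2 + 56*d - 60) + 88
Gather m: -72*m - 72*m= -144*m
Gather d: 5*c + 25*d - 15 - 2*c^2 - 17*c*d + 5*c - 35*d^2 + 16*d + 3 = -2*c^2 + 10*c - 35*d^2 + d*(41 - 17*c) - 12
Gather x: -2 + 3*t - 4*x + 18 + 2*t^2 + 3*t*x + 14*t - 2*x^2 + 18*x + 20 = 2*t^2 + 17*t - 2*x^2 + x*(3*t + 14) + 36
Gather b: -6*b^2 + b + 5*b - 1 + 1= -6*b^2 + 6*b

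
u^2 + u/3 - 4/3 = (u - 1)*(u + 4/3)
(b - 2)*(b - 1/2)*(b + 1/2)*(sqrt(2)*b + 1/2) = sqrt(2)*b^4 - 2*sqrt(2)*b^3 + b^3/2 - b^2 - sqrt(2)*b^2/4 - b/8 + sqrt(2)*b/2 + 1/4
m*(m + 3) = m^2 + 3*m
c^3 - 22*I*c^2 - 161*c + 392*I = (c - 8*I)*(c - 7*I)^2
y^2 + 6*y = y*(y + 6)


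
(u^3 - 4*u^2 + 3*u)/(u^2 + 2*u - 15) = u*(u - 1)/(u + 5)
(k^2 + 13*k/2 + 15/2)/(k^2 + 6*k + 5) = (k + 3/2)/(k + 1)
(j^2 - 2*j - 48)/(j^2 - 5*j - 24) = (j + 6)/(j + 3)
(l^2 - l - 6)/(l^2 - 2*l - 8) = (l - 3)/(l - 4)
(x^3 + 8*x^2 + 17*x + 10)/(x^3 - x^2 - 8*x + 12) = (x^3 + 8*x^2 + 17*x + 10)/(x^3 - x^2 - 8*x + 12)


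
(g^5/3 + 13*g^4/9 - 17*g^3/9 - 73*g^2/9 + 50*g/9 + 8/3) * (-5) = -5*g^5/3 - 65*g^4/9 + 85*g^3/9 + 365*g^2/9 - 250*g/9 - 40/3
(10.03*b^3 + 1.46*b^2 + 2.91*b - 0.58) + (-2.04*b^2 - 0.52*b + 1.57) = 10.03*b^3 - 0.58*b^2 + 2.39*b + 0.99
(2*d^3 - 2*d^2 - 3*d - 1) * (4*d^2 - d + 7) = 8*d^5 - 10*d^4 + 4*d^3 - 15*d^2 - 20*d - 7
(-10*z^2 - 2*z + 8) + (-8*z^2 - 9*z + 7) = -18*z^2 - 11*z + 15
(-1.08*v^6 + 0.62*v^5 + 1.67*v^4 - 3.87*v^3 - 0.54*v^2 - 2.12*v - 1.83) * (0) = 0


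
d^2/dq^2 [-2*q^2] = -4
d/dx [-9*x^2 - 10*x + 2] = -18*x - 10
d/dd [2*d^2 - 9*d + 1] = 4*d - 9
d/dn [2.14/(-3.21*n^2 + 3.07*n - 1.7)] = (13.7388*n - 6.5698)/(3.21*n^2 - 3.07*n + 1.7)^2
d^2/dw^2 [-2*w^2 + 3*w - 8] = -4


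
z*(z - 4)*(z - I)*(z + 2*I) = z^4 - 4*z^3 + I*z^3 + 2*z^2 - 4*I*z^2 - 8*z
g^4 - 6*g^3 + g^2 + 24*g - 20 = (g - 5)*(g - 2)*(g - 1)*(g + 2)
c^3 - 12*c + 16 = (c - 2)^2*(c + 4)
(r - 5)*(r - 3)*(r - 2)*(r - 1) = r^4 - 11*r^3 + 41*r^2 - 61*r + 30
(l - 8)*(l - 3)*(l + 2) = l^3 - 9*l^2 + 2*l + 48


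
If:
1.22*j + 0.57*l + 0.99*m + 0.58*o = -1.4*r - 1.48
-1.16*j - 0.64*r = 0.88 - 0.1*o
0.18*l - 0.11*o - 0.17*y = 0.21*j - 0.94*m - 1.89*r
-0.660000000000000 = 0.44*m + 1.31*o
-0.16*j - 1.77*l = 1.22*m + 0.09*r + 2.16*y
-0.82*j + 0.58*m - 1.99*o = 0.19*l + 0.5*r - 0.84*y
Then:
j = -1.02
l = 0.75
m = -1.28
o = -0.07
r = 0.46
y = 0.16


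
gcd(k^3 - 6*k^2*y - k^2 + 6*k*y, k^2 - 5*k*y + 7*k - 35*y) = 1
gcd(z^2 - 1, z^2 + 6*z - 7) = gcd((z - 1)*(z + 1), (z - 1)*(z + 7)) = z - 1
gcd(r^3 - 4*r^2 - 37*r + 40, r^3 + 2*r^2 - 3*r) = r - 1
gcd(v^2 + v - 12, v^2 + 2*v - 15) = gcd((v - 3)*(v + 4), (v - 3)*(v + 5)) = v - 3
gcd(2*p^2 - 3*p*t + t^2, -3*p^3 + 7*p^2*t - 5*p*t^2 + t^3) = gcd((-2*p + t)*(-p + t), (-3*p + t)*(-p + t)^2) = p - t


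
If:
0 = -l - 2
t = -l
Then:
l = -2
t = 2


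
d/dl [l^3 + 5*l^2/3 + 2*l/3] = 3*l^2 + 10*l/3 + 2/3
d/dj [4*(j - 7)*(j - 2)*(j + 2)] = 12*j^2 - 56*j - 16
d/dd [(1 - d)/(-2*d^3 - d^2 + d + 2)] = (-4*d - 3)/(4*d^4 + 12*d^3 + 17*d^2 + 12*d + 4)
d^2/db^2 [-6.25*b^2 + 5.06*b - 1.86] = -12.5000000000000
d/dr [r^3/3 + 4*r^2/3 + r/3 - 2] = r^2 + 8*r/3 + 1/3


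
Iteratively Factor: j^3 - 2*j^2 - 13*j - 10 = (j - 5)*(j^2 + 3*j + 2) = (j - 5)*(j + 1)*(j + 2)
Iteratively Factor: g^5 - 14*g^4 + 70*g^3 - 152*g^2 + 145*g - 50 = (g - 1)*(g^4 - 13*g^3 + 57*g^2 - 95*g + 50) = (g - 2)*(g - 1)*(g^3 - 11*g^2 + 35*g - 25) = (g - 5)*(g - 2)*(g - 1)*(g^2 - 6*g + 5) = (g - 5)^2*(g - 2)*(g - 1)*(g - 1)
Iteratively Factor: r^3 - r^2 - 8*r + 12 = (r - 2)*(r^2 + r - 6) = (r - 2)*(r + 3)*(r - 2)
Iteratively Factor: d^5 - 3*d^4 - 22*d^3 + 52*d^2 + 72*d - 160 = (d - 2)*(d^4 - d^3 - 24*d^2 + 4*d + 80) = (d - 2)*(d + 4)*(d^3 - 5*d^2 - 4*d + 20) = (d - 2)^2*(d + 4)*(d^2 - 3*d - 10) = (d - 5)*(d - 2)^2*(d + 4)*(d + 2)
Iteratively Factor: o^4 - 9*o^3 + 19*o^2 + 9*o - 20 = (o - 4)*(o^3 - 5*o^2 - o + 5) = (o - 4)*(o - 1)*(o^2 - 4*o - 5) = (o - 4)*(o - 1)*(o + 1)*(o - 5)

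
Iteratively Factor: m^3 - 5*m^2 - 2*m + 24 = (m + 2)*(m^2 - 7*m + 12) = (m - 4)*(m + 2)*(m - 3)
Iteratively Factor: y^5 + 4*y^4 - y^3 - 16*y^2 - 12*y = (y + 2)*(y^4 + 2*y^3 - 5*y^2 - 6*y) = (y + 1)*(y + 2)*(y^3 + y^2 - 6*y) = (y + 1)*(y + 2)*(y + 3)*(y^2 - 2*y) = y*(y + 1)*(y + 2)*(y + 3)*(y - 2)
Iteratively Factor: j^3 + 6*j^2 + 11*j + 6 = (j + 2)*(j^2 + 4*j + 3) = (j + 1)*(j + 2)*(j + 3)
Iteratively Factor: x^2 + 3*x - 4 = (x - 1)*(x + 4)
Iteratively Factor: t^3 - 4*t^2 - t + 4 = (t - 1)*(t^2 - 3*t - 4) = (t - 4)*(t - 1)*(t + 1)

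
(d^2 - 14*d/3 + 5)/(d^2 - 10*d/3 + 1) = (3*d - 5)/(3*d - 1)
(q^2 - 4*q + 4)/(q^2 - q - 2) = (q - 2)/(q + 1)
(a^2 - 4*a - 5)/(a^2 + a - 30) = (a + 1)/(a + 6)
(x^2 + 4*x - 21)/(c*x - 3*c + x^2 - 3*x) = (x + 7)/(c + x)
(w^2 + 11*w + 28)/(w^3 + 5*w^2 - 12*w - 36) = (w^2 + 11*w + 28)/(w^3 + 5*w^2 - 12*w - 36)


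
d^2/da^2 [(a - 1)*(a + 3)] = 2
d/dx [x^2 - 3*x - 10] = 2*x - 3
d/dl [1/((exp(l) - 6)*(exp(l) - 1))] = (7 - 2*exp(l))*exp(l)/(exp(4*l) - 14*exp(3*l) + 61*exp(2*l) - 84*exp(l) + 36)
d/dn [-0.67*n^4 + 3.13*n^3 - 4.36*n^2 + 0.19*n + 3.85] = -2.68*n^3 + 9.39*n^2 - 8.72*n + 0.19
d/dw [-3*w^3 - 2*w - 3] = -9*w^2 - 2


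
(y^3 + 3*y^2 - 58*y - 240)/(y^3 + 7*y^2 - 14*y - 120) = (y - 8)/(y - 4)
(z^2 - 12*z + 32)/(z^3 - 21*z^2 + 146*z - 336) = (z - 4)/(z^2 - 13*z + 42)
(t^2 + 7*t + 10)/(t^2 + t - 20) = (t + 2)/(t - 4)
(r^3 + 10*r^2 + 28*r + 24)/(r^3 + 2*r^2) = 1 + 8/r + 12/r^2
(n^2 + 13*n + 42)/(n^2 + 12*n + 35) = (n + 6)/(n + 5)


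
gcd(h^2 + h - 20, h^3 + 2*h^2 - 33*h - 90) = h + 5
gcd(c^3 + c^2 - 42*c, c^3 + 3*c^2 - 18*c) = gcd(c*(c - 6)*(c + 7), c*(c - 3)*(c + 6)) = c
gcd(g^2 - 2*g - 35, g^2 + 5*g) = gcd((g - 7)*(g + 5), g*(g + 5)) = g + 5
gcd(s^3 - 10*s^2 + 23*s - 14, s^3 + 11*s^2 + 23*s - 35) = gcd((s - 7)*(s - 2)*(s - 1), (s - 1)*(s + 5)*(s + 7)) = s - 1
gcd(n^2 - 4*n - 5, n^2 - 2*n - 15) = n - 5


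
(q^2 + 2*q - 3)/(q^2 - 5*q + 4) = (q + 3)/(q - 4)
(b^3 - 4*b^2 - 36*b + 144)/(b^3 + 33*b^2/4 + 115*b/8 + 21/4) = 8*(b^2 - 10*b + 24)/(8*b^2 + 18*b + 7)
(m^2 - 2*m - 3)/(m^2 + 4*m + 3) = (m - 3)/(m + 3)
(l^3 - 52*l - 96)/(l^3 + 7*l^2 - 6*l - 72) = (l^2 - 6*l - 16)/(l^2 + l - 12)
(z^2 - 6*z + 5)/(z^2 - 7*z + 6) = (z - 5)/(z - 6)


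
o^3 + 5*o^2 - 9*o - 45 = (o - 3)*(o + 3)*(o + 5)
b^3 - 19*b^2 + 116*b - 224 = (b - 8)*(b - 7)*(b - 4)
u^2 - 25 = (u - 5)*(u + 5)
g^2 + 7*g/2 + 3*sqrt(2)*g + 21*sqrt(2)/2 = (g + 7/2)*(g + 3*sqrt(2))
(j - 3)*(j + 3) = j^2 - 9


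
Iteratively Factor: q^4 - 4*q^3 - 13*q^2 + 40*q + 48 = (q - 4)*(q^3 - 13*q - 12) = (q - 4)*(q + 3)*(q^2 - 3*q - 4) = (q - 4)^2*(q + 3)*(q + 1)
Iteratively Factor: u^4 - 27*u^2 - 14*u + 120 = (u + 4)*(u^3 - 4*u^2 - 11*u + 30) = (u + 3)*(u + 4)*(u^2 - 7*u + 10) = (u - 5)*(u + 3)*(u + 4)*(u - 2)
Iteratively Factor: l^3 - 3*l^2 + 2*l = (l)*(l^2 - 3*l + 2) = l*(l - 1)*(l - 2)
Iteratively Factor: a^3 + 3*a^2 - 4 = (a - 1)*(a^2 + 4*a + 4) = (a - 1)*(a + 2)*(a + 2)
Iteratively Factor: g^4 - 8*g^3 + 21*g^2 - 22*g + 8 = (g - 1)*(g^3 - 7*g^2 + 14*g - 8) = (g - 4)*(g - 1)*(g^2 - 3*g + 2) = (g - 4)*(g - 1)^2*(g - 2)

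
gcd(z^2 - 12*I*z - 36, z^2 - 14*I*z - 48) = z - 6*I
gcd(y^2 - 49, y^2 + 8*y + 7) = y + 7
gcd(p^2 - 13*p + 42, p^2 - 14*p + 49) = p - 7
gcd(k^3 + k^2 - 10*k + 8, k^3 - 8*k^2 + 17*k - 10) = k^2 - 3*k + 2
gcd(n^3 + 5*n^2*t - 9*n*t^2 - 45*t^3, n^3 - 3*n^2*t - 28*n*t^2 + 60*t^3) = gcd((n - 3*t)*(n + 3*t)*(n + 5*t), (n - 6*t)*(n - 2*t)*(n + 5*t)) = n + 5*t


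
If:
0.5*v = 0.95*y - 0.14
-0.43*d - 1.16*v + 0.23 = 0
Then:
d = 1.29023255813953 - 5.12558139534884*y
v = 1.9*y - 0.28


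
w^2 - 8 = (w - 2*sqrt(2))*(w + 2*sqrt(2))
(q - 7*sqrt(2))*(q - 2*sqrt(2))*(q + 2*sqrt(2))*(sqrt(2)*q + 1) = sqrt(2)*q^4 - 13*q^3 - 15*sqrt(2)*q^2 + 104*q + 56*sqrt(2)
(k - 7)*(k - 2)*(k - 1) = k^3 - 10*k^2 + 23*k - 14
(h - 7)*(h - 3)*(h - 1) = h^3 - 11*h^2 + 31*h - 21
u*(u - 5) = u^2 - 5*u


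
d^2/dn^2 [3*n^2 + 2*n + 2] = 6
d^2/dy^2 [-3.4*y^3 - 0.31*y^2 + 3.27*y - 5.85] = -20.4*y - 0.62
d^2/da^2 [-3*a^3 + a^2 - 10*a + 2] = 2 - 18*a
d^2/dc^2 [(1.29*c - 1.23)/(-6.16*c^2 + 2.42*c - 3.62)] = (-(1.29*c - 1.23)*(12.32*c - 2.42)*(24.64*c - 4.84) + (47.6784*c - 21.3972)*(6.16*c^2 - 2.42*c + 3.62))/(6.16*c^2 - 2.42*c + 3.62)^3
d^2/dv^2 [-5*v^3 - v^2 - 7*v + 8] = -30*v - 2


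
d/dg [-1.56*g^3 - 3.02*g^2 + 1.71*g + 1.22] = -4.68*g^2 - 6.04*g + 1.71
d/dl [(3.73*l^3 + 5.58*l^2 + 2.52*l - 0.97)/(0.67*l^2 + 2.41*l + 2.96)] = (2.4991*l^4 + 17.9786*l^3 + 44.8818*l^2 + 34.3334*l + 9.7969)/(0.4489*l^4 + 3.2294*l^3 + 9.7745*l^2 + 14.2672*l + 8.7616)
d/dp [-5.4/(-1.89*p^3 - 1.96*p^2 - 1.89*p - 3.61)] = (-30.618*p^2 - 21.168*p - 10.206)/(1.89*p^3 + 1.96*p^2 + 1.89*p + 3.61)^2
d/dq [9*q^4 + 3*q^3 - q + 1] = 36*q^3 + 9*q^2 - 1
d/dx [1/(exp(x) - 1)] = -1/(4*sinh(x/2)^2)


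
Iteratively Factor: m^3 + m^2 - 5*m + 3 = (m + 3)*(m^2 - 2*m + 1) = (m - 1)*(m + 3)*(m - 1)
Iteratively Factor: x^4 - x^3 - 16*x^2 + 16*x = (x - 1)*(x^3 - 16*x) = x*(x - 1)*(x^2 - 16) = x*(x - 4)*(x - 1)*(x + 4)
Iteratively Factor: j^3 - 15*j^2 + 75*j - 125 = (j - 5)*(j^2 - 10*j + 25) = (j - 5)^2*(j - 5)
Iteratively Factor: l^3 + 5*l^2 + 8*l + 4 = (l + 1)*(l^2 + 4*l + 4) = (l + 1)*(l + 2)*(l + 2)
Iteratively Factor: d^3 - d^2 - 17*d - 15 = (d - 5)*(d^2 + 4*d + 3) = (d - 5)*(d + 1)*(d + 3)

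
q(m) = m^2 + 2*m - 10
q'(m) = 2*m + 2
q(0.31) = -9.28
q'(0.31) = 2.62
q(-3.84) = -2.93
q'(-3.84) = -5.68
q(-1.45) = -10.80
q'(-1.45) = -0.90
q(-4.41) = 0.63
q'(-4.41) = -6.82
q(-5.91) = 13.11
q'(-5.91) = -9.82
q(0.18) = -9.61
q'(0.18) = 2.36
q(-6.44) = 18.59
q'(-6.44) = -10.88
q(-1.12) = -10.99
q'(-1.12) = -0.24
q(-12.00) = 110.00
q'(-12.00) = -22.00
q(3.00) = 5.00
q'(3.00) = 8.00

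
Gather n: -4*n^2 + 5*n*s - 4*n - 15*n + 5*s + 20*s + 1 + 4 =-4*n^2 + n*(5*s - 19) + 25*s + 5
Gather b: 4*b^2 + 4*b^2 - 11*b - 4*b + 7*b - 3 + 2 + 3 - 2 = 8*b^2 - 8*b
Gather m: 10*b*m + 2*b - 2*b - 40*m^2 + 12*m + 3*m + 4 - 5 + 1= -40*m^2 + m*(10*b + 15)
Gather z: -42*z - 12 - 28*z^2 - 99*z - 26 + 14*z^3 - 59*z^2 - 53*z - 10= 14*z^3 - 87*z^2 - 194*z - 48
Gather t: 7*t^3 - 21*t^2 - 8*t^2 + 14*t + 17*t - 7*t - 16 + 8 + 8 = 7*t^3 - 29*t^2 + 24*t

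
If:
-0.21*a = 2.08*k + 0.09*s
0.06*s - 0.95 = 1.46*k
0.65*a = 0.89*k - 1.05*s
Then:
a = 14.92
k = -1.07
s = -10.14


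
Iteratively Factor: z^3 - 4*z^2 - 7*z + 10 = (z - 1)*(z^2 - 3*z - 10) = (z - 5)*(z - 1)*(z + 2)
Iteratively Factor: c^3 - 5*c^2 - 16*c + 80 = (c - 5)*(c^2 - 16) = (c - 5)*(c + 4)*(c - 4)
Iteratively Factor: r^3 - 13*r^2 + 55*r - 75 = (r - 5)*(r^2 - 8*r + 15) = (r - 5)*(r - 3)*(r - 5)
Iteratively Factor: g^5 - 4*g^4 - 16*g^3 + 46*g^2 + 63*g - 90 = (g - 1)*(g^4 - 3*g^3 - 19*g^2 + 27*g + 90) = (g - 1)*(g + 3)*(g^3 - 6*g^2 - g + 30) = (g - 3)*(g - 1)*(g + 3)*(g^2 - 3*g - 10) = (g - 3)*(g - 1)*(g + 2)*(g + 3)*(g - 5)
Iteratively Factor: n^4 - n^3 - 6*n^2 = (n - 3)*(n^3 + 2*n^2) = (n - 3)*(n + 2)*(n^2) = n*(n - 3)*(n + 2)*(n)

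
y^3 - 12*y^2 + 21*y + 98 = (y - 7)^2*(y + 2)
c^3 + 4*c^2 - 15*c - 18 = (c - 3)*(c + 1)*(c + 6)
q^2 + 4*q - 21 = (q - 3)*(q + 7)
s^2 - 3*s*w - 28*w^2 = (s - 7*w)*(s + 4*w)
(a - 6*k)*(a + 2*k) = a^2 - 4*a*k - 12*k^2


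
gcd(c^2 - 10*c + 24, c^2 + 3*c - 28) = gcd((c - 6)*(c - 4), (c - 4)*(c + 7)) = c - 4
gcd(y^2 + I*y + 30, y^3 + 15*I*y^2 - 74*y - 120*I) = y + 6*I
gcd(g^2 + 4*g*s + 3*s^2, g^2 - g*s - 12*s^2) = g + 3*s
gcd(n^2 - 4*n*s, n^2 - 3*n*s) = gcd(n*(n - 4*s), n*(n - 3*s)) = n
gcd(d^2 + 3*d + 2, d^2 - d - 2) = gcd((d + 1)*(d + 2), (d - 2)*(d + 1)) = d + 1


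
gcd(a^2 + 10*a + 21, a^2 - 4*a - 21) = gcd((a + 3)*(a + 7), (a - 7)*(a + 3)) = a + 3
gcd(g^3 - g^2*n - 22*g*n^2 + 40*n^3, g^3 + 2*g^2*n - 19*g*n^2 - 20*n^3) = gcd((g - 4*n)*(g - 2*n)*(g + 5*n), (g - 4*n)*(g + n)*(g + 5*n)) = g^2 + g*n - 20*n^2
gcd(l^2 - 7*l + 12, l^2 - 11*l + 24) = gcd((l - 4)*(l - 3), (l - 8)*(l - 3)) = l - 3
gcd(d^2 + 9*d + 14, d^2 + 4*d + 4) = d + 2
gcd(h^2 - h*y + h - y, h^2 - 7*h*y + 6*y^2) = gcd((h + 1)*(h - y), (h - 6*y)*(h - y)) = -h + y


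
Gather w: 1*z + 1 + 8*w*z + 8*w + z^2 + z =w*(8*z + 8) + z^2 + 2*z + 1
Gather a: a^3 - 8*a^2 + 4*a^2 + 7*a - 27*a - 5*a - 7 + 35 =a^3 - 4*a^2 - 25*a + 28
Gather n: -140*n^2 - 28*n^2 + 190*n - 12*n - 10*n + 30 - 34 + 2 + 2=-168*n^2 + 168*n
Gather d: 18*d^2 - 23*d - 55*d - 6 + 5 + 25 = 18*d^2 - 78*d + 24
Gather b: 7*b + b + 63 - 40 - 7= 8*b + 16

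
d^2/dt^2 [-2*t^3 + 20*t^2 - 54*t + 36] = 40 - 12*t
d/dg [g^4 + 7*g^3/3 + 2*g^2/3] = g*(12*g^2 + 21*g + 4)/3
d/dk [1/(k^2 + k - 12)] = (-2*k - 1)/(k^2 + k - 12)^2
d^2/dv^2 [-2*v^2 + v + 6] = -4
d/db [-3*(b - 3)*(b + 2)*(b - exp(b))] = 3*b^2*exp(b) - 9*b^2 + 3*b*exp(b) + 6*b - 21*exp(b) + 18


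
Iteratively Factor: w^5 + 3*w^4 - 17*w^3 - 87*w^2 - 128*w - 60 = (w + 3)*(w^4 - 17*w^2 - 36*w - 20) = (w + 2)*(w + 3)*(w^3 - 2*w^2 - 13*w - 10) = (w - 5)*(w + 2)*(w + 3)*(w^2 + 3*w + 2) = (w - 5)*(w + 2)^2*(w + 3)*(w + 1)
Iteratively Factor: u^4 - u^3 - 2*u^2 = (u + 1)*(u^3 - 2*u^2) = u*(u + 1)*(u^2 - 2*u) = u^2*(u + 1)*(u - 2)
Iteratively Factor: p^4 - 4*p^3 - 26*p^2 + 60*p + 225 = (p - 5)*(p^3 + p^2 - 21*p - 45) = (p - 5)*(p + 3)*(p^2 - 2*p - 15) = (p - 5)*(p + 3)^2*(p - 5)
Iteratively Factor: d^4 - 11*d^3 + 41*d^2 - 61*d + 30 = (d - 3)*(d^3 - 8*d^2 + 17*d - 10) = (d - 5)*(d - 3)*(d^2 - 3*d + 2) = (d - 5)*(d - 3)*(d - 1)*(d - 2)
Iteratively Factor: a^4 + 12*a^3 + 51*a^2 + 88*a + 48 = (a + 3)*(a^3 + 9*a^2 + 24*a + 16) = (a + 3)*(a + 4)*(a^2 + 5*a + 4) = (a + 3)*(a + 4)^2*(a + 1)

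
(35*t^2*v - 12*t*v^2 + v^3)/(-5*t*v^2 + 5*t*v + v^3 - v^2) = (-7*t + v)/(v - 1)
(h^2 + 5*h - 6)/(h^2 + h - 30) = (h - 1)/(h - 5)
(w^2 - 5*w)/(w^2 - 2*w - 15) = w/(w + 3)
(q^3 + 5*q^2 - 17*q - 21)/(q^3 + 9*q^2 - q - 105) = (q + 1)/(q + 5)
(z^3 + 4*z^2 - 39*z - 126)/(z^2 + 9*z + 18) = (z^2 + z - 42)/(z + 6)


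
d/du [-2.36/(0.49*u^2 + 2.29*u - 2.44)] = (2.3128*u + 5.4044)/(0.49*u^2 + 2.29*u - 2.44)^2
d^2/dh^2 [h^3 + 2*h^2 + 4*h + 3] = 6*h + 4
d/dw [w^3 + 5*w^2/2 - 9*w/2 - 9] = 3*w^2 + 5*w - 9/2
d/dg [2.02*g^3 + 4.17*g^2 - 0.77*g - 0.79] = 6.06*g^2 + 8.34*g - 0.77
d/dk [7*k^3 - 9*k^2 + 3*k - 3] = 21*k^2 - 18*k + 3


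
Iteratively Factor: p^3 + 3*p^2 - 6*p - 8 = (p - 2)*(p^2 + 5*p + 4) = (p - 2)*(p + 4)*(p + 1)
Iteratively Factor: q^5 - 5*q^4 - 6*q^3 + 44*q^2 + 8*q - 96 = (q - 4)*(q^4 - q^3 - 10*q^2 + 4*q + 24) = (q - 4)*(q - 3)*(q^3 + 2*q^2 - 4*q - 8) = (q - 4)*(q - 3)*(q + 2)*(q^2 - 4) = (q - 4)*(q - 3)*(q - 2)*(q + 2)*(q + 2)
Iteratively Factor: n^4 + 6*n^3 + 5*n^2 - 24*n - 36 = (n - 2)*(n^3 + 8*n^2 + 21*n + 18) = (n - 2)*(n + 2)*(n^2 + 6*n + 9) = (n - 2)*(n + 2)*(n + 3)*(n + 3)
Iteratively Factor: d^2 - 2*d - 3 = (d - 3)*(d + 1)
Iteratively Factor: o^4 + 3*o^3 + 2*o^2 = (o)*(o^3 + 3*o^2 + 2*o) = o*(o + 1)*(o^2 + 2*o) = o^2*(o + 1)*(o + 2)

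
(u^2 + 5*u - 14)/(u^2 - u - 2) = (u + 7)/(u + 1)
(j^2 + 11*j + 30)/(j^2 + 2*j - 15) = (j + 6)/(j - 3)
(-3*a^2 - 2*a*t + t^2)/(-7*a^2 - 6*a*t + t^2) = (-3*a + t)/(-7*a + t)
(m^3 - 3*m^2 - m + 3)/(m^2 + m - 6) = (m^3 - 3*m^2 - m + 3)/(m^2 + m - 6)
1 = 1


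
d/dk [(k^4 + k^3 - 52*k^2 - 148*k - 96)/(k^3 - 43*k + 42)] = (k^6 - 77*k^4 + 378*k^3 + 2650*k^2 - 4368*k - 10344)/(k^6 - 86*k^4 + 84*k^3 + 1849*k^2 - 3612*k + 1764)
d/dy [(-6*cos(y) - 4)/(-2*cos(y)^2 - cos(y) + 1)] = 2*(-6*sin(y)^2 + 8*cos(y) + 11)*sin(y)/(cos(y) + cos(2*y))^2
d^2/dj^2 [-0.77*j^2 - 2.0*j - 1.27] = -1.54000000000000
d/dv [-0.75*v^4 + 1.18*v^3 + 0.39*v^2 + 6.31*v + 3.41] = -3.0*v^3 + 3.54*v^2 + 0.78*v + 6.31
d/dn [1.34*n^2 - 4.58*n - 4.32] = 2.68*n - 4.58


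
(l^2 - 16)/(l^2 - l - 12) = (l + 4)/(l + 3)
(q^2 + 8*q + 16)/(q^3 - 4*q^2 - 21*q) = (q^2 + 8*q + 16)/(q*(q^2 - 4*q - 21))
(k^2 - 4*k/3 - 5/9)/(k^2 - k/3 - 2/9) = (3*k - 5)/(3*k - 2)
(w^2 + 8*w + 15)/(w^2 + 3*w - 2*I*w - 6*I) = (w + 5)/(w - 2*I)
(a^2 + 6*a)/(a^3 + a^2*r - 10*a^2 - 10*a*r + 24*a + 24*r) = a*(a + 6)/(a^3 + a^2*r - 10*a^2 - 10*a*r + 24*a + 24*r)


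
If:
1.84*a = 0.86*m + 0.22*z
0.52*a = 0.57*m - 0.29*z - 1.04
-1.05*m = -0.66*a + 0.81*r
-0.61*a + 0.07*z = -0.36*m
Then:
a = -0.42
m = -0.12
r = -0.19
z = -3.06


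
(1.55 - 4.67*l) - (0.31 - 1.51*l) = 1.24 - 3.16*l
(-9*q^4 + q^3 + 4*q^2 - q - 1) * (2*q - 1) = -18*q^5 + 11*q^4 + 7*q^3 - 6*q^2 - q + 1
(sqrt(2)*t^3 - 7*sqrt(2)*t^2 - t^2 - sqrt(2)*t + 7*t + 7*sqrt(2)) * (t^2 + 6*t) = sqrt(2)*t^5 - sqrt(2)*t^4 - t^4 - 43*sqrt(2)*t^3 + t^3 + sqrt(2)*t^2 + 42*t^2 + 42*sqrt(2)*t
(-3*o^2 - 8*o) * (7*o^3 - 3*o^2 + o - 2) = -21*o^5 - 47*o^4 + 21*o^3 - 2*o^2 + 16*o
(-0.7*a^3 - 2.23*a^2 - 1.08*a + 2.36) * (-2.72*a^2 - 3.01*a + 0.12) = 1.904*a^5 + 8.1726*a^4 + 9.5659*a^3 - 3.436*a^2 - 7.2332*a + 0.2832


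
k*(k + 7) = k^2 + 7*k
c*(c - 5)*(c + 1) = c^3 - 4*c^2 - 5*c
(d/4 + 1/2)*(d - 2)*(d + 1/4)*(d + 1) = d^4/4 + 5*d^3/16 - 15*d^2/16 - 5*d/4 - 1/4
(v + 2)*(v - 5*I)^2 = v^3 + 2*v^2 - 10*I*v^2 - 25*v - 20*I*v - 50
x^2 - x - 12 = (x - 4)*(x + 3)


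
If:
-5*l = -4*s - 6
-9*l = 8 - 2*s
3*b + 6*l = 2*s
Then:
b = 38/39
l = -22/13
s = -47/13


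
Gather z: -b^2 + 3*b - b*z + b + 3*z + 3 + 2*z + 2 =-b^2 + 4*b + z*(5 - b) + 5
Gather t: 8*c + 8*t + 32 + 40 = 8*c + 8*t + 72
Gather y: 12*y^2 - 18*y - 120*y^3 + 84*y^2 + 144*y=-120*y^3 + 96*y^2 + 126*y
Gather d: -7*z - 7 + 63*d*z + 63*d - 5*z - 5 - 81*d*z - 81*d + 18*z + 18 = d*(-18*z - 18) + 6*z + 6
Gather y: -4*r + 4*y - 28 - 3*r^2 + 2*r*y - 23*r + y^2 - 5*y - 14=-3*r^2 - 27*r + y^2 + y*(2*r - 1) - 42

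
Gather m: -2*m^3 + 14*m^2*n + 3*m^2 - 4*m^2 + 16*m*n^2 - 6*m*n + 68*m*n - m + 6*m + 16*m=-2*m^3 + m^2*(14*n - 1) + m*(16*n^2 + 62*n + 21)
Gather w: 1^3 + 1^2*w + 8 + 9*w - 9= 10*w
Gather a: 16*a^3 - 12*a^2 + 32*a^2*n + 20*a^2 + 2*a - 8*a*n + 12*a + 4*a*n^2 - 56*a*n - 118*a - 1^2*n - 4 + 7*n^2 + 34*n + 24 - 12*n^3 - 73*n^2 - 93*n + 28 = 16*a^3 + a^2*(32*n + 8) + a*(4*n^2 - 64*n - 104) - 12*n^3 - 66*n^2 - 60*n + 48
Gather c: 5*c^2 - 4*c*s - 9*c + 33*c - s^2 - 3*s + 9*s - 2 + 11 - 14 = 5*c^2 + c*(24 - 4*s) - s^2 + 6*s - 5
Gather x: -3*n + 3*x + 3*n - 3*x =0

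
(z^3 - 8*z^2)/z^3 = (z - 8)/z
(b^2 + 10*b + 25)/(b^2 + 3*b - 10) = (b + 5)/(b - 2)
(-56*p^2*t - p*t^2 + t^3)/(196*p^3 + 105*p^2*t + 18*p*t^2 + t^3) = t*(-8*p + t)/(28*p^2 + 11*p*t + t^2)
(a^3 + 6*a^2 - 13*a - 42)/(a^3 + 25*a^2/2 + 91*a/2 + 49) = 2*(a - 3)/(2*a + 7)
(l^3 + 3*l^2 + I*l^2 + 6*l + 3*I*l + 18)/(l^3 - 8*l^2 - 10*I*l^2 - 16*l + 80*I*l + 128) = (l^2 + 3*l*(1 + I) + 9*I)/(l^2 - 8*l*(1 + I) + 64*I)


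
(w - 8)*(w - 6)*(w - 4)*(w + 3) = w^4 - 15*w^3 + 50*w^2 + 120*w - 576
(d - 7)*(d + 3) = d^2 - 4*d - 21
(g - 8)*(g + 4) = g^2 - 4*g - 32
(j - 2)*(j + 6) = j^2 + 4*j - 12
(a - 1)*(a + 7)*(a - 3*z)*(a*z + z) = a^4*z - 3*a^3*z^2 + 7*a^3*z - 21*a^2*z^2 - a^2*z + 3*a*z^2 - 7*a*z + 21*z^2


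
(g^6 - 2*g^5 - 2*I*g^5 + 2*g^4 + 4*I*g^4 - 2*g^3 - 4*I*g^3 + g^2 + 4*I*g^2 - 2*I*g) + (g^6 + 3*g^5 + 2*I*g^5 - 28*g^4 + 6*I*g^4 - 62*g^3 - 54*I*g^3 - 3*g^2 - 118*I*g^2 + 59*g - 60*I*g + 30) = 2*g^6 + g^5 - 26*g^4 + 10*I*g^4 - 64*g^3 - 58*I*g^3 - 2*g^2 - 114*I*g^2 + 59*g - 62*I*g + 30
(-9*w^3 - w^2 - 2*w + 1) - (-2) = -9*w^3 - w^2 - 2*w + 3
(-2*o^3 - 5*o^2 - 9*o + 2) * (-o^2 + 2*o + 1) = 2*o^5 + o^4 - 3*o^3 - 25*o^2 - 5*o + 2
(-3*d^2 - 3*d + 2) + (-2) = -3*d^2 - 3*d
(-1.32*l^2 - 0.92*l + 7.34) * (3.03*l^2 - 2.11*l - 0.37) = -3.9996*l^4 - 0.00239999999999974*l^3 + 24.6698*l^2 - 15.147*l - 2.7158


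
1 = 1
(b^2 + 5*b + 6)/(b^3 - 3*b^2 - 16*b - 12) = (b + 3)/(b^2 - 5*b - 6)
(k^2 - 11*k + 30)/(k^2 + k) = (k^2 - 11*k + 30)/(k*(k + 1))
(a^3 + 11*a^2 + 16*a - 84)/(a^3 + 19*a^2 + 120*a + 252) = (a - 2)/(a + 6)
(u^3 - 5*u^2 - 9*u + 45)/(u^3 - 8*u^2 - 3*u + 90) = (u - 3)/(u - 6)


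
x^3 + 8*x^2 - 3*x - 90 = (x - 3)*(x + 5)*(x + 6)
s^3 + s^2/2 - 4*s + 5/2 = (s - 1)^2*(s + 5/2)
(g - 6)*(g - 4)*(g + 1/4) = g^3 - 39*g^2/4 + 43*g/2 + 6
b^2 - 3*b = b*(b - 3)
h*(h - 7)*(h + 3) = h^3 - 4*h^2 - 21*h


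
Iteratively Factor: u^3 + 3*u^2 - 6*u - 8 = (u - 2)*(u^2 + 5*u + 4) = (u - 2)*(u + 1)*(u + 4)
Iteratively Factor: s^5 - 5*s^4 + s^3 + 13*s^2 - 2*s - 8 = (s - 2)*(s^4 - 3*s^3 - 5*s^2 + 3*s + 4) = (s - 4)*(s - 2)*(s^3 + s^2 - s - 1) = (s - 4)*(s - 2)*(s - 1)*(s^2 + 2*s + 1) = (s - 4)*(s - 2)*(s - 1)*(s + 1)*(s + 1)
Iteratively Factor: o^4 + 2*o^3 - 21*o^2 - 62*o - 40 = (o + 1)*(o^3 + o^2 - 22*o - 40) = (o + 1)*(o + 2)*(o^2 - o - 20) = (o - 5)*(o + 1)*(o + 2)*(o + 4)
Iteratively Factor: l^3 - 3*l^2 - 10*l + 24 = (l - 4)*(l^2 + l - 6) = (l - 4)*(l - 2)*(l + 3)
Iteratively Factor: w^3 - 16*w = (w - 4)*(w^2 + 4*w) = w*(w - 4)*(w + 4)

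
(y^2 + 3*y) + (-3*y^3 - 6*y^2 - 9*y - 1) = -3*y^3 - 5*y^2 - 6*y - 1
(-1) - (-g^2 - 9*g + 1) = g^2 + 9*g - 2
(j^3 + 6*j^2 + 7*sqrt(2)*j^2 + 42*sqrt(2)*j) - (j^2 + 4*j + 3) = j^3 + 5*j^2 + 7*sqrt(2)*j^2 - 4*j + 42*sqrt(2)*j - 3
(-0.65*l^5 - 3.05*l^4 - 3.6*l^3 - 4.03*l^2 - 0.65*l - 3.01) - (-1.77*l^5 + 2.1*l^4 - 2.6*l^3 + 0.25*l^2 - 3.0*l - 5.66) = 1.12*l^5 - 5.15*l^4 - 1.0*l^3 - 4.28*l^2 + 2.35*l + 2.65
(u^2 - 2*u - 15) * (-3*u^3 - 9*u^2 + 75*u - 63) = -3*u^5 - 3*u^4 + 138*u^3 - 78*u^2 - 999*u + 945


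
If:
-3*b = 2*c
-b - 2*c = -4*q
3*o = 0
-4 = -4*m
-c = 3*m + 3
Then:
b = 4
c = -6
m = 1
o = 0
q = -2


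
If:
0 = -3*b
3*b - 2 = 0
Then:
No Solution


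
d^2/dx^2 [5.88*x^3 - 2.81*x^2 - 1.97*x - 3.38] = 35.28*x - 5.62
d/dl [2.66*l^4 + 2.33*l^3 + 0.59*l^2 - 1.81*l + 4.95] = 10.64*l^3 + 6.99*l^2 + 1.18*l - 1.81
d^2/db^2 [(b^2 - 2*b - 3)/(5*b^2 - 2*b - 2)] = 10*(-8*b^3 - 39*b^2 + 6*b - 6)/(125*b^6 - 150*b^5 - 90*b^4 + 112*b^3 + 36*b^2 - 24*b - 8)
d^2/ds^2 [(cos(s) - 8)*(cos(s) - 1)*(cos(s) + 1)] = cos(s)/4 + 16*cos(2*s) - 9*cos(3*s)/4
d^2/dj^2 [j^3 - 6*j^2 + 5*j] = 6*j - 12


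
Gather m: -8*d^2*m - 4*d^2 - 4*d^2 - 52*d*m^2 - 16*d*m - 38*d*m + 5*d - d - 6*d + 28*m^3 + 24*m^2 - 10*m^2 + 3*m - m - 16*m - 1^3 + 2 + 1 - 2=-8*d^2 - 2*d + 28*m^3 + m^2*(14 - 52*d) + m*(-8*d^2 - 54*d - 14)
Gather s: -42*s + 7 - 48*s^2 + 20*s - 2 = -48*s^2 - 22*s + 5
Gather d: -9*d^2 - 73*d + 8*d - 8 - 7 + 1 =-9*d^2 - 65*d - 14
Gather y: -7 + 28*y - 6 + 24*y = 52*y - 13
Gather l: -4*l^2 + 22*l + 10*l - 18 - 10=-4*l^2 + 32*l - 28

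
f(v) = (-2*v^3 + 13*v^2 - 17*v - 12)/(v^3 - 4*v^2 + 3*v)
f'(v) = (-6*v^2 + 26*v - 17)/(v^3 - 4*v^2 + 3*v) + (-3*v^2 + 8*v - 3)*(-2*v^3 + 13*v^2 - 17*v - 12)/(v^3 - 4*v^2 + 3*v)^2 = (-5*v^2 - 8*v + 4)/(v^2*(v^2 - 2*v + 1))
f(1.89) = 6.00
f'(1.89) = -10.24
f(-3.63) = -2.84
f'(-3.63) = -0.12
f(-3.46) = -2.86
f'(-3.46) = -0.12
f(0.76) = -44.76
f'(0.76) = -149.32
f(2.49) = 2.43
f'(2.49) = -3.41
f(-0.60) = -0.96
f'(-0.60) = 7.60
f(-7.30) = -2.54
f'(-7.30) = -0.06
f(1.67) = 9.04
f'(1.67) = -18.61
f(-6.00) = -2.62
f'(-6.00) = -0.07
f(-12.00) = -2.36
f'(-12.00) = -0.03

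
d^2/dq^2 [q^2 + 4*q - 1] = 2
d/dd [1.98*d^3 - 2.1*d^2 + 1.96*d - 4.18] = 5.94*d^2 - 4.2*d + 1.96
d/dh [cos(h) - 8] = -sin(h)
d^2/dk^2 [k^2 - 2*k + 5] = 2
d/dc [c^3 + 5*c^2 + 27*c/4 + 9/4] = 3*c^2 + 10*c + 27/4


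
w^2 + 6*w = w*(w + 6)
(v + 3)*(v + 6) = v^2 + 9*v + 18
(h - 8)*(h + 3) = h^2 - 5*h - 24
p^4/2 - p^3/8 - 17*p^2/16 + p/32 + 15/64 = (p/2 + 1/4)*(p - 3/2)*(p - 1/2)*(p + 5/4)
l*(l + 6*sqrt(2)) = l^2 + 6*sqrt(2)*l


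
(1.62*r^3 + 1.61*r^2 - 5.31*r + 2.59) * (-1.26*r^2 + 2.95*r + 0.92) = -2.0412*r^5 + 2.7504*r^4 + 12.9305*r^3 - 17.4467*r^2 + 2.7553*r + 2.3828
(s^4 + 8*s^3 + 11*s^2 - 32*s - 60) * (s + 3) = s^5 + 11*s^4 + 35*s^3 + s^2 - 156*s - 180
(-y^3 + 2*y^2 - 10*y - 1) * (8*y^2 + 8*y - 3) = -8*y^5 + 8*y^4 - 61*y^3 - 94*y^2 + 22*y + 3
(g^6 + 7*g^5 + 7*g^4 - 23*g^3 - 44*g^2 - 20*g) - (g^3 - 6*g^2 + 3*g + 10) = g^6 + 7*g^5 + 7*g^4 - 24*g^3 - 38*g^2 - 23*g - 10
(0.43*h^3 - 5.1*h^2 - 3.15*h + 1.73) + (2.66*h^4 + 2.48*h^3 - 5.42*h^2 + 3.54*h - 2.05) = 2.66*h^4 + 2.91*h^3 - 10.52*h^2 + 0.39*h - 0.32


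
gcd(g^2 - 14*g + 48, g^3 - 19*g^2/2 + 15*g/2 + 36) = g - 8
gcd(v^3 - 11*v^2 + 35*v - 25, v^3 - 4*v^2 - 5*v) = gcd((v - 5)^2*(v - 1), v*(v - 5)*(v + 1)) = v - 5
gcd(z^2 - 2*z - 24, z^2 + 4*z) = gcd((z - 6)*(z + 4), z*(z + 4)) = z + 4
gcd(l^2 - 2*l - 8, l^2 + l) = 1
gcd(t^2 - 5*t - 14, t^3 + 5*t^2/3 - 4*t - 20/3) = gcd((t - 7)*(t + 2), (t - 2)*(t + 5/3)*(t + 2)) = t + 2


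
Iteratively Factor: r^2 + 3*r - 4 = (r + 4)*(r - 1)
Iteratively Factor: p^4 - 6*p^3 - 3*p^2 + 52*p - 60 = (p + 3)*(p^3 - 9*p^2 + 24*p - 20) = (p - 2)*(p + 3)*(p^2 - 7*p + 10) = (p - 2)^2*(p + 3)*(p - 5)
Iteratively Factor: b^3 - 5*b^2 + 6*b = (b)*(b^2 - 5*b + 6) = b*(b - 2)*(b - 3)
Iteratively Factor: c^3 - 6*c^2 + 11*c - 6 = (c - 1)*(c^2 - 5*c + 6) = (c - 3)*(c - 1)*(c - 2)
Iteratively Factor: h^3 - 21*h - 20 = (h - 5)*(h^2 + 5*h + 4) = (h - 5)*(h + 4)*(h + 1)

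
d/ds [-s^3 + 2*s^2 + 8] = s*(4 - 3*s)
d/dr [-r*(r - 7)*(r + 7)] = 49 - 3*r^2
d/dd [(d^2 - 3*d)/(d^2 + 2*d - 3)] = (5*d^2 - 6*d + 9)/(d^4 + 4*d^3 - 2*d^2 - 12*d + 9)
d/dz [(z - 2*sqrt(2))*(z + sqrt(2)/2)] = 2*z - 3*sqrt(2)/2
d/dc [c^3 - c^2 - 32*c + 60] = 3*c^2 - 2*c - 32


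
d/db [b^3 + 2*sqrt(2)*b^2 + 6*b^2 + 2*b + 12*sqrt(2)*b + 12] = 3*b^2 + 4*sqrt(2)*b + 12*b + 2 + 12*sqrt(2)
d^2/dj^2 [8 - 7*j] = 0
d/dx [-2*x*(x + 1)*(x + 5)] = -6*x^2 - 24*x - 10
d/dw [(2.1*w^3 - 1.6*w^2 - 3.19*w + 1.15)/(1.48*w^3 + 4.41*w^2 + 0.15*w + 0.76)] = (1.77635683940025e-15*w^5 + 11.629*w^4 + 10.0724*w^3 + 13.5099*w^2 - 12.575*w - 2.5969)/(2.1904*w^6 + 13.0536*w^5 + 19.8921*w^4 + 3.5726*w^3 + 6.7257*w^2 + 0.228*w + 0.5776)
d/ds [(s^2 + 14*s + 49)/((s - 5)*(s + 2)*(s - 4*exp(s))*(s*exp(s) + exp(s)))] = (2*(s - 5)*(s + 1)*(s + 2)*(s + 7)*(s - 4*exp(s)) + (s - 5)*(s + 1)*(s + 2)*(4*exp(s) - 1)*(s^2 + 14*s + 49) - (s - 5)*(s + 1)*(s - 4*exp(s))*(s^2 + 14*s + 49) - (s - 5)*(s + 2)^2*(s - 4*exp(s))*(s^2 + 14*s + 49) - (s + 1)*(s + 2)*(s - 4*exp(s))*(s^2 + 14*s + 49))*exp(-s)/((s - 5)^2*(s + 1)^2*(s + 2)^2*(s - 4*exp(s))^2)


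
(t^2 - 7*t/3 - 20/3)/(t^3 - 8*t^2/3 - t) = (-3*t^2 + 7*t + 20)/(t*(-3*t^2 + 8*t + 3))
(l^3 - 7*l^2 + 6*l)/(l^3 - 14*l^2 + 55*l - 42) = l/(l - 7)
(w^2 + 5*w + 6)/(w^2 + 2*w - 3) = (w + 2)/(w - 1)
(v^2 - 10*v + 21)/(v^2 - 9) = (v - 7)/(v + 3)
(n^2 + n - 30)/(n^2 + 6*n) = (n - 5)/n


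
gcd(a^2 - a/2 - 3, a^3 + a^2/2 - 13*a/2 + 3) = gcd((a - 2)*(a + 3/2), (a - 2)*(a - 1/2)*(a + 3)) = a - 2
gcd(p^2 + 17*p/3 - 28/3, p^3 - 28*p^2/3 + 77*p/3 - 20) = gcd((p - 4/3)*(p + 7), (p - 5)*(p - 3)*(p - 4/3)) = p - 4/3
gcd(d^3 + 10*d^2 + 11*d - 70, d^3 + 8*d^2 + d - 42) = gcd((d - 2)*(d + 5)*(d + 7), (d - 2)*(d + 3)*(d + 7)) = d^2 + 5*d - 14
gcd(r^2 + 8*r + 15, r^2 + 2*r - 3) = r + 3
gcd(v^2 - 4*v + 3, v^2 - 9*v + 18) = v - 3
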